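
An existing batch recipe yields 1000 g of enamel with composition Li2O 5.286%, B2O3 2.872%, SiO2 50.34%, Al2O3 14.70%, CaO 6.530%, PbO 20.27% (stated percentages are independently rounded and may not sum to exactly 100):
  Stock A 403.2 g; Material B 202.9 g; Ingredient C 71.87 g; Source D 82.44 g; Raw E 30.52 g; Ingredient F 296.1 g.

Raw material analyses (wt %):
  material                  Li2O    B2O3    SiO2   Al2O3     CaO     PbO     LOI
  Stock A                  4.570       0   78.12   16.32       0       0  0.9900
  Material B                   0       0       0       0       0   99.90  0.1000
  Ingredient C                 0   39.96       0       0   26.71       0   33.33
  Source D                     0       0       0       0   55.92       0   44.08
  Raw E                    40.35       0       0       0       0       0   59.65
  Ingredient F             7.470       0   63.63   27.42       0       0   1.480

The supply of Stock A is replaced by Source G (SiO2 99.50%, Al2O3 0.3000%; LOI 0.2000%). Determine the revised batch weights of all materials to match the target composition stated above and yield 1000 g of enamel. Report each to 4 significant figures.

Revised batch per 1000 g enamel:
  Source G: 164.2 g
  Material B: 202.9 g
  Ingredient C: 71.87 g
  Source D: 82.44 g
  Raw E: 32.09 g
  Ingredient F: 534.3 g
Total batch = 1088 g; LOI loss = 87.87 g

All arithmetic maintains full float precision end to end — the intermediate values are shown, with 4-significant-digit rounding, when written out. Every reported figure is rounded exactly once — the derived quantities (the yield, the totals, the six compositions, ignition loss, net glass mass) are carried starting from the weights on 1000 g of glass in full precision precisely as stated by question or answer.
Target oxide masses per 1000 g enamel:
  Li2O: 5.286% × 1000 = 52.86 g
  B2O3: 2.872% × 1000 = 28.72 g
  SiO2: 50.34% × 1000 = 503.4 g
  Al2O3: 14.70% × 1000 = 147.0 g
  CaO: 6.530% × 1000 = 65.30 g
  PbO: 20.27% × 1000 = 202.7 g
Mass-balance tally per oxide with the batch weights as given, per the basis as stated (every target is met by its sum up to rounding of the answer):
  Li2O: 32.09·0.4035 + 534.3·0.07470 = 52.86 g (target 52.86 g)
  B2O3: 71.87·0.3996 = 28.72 g (target 28.72 g)
  SiO2: 164.2·0.9950 + 534.3·0.6363 = 503.4 g (target 503.4 g)
  Al2O3: 164.2·0.003000 + 534.3·0.2742 = 147.0 g (target 147.0 g)
  CaO: 71.87·0.2671 + 82.44·0.5592 = 65.30 g (target 65.30 g)
  PbO: 202.9·0.9990 = 202.7 g (target 202.7 g)
Glass-mass bookkeeping: Σ batch − LOI loss = 999.9 g (the Σ of target masses is 1000 g; against the stated basis, 1000 g — any gap is answer rounding).
Batch total: Σ batch = 1088 g; Σ batch·LOI gives LOI loss = 87.87 g; yield = glass ÷ total batch = 91.92%.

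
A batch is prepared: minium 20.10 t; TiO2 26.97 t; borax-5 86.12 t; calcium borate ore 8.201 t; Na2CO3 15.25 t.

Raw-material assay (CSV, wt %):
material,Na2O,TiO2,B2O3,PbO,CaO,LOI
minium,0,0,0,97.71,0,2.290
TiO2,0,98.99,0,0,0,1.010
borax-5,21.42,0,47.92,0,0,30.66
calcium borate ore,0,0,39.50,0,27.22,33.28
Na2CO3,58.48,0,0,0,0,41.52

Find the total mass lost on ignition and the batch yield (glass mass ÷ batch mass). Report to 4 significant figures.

All arithmetic keeps exact precision all the way through; working values appear rounded to four significant figures on the page — each reported number receives exactly one rounding; the derived quantities, which include net glass mass, the five compositions, the yield, the totals, ignition loss, are carried at exact precision, exactly as printed in the problem or the answer, from the batch weights for 120.4 t of glass.
Each material's LOI contribution:
  minium: 20.10 × 0.02290 = 0.4603 t
  TiO2: 26.97 × 0.01010 = 0.2724 t
  borax-5: 86.12 × 0.3066 = 26.40 t
  calcium borate ore: 8.201 × 0.3328 = 2.729 t
  Na2CO3: 15.25 × 0.4152 = 6.332 t
Total LOI = 36.20 t
Glass = batch − LOI = 156.6 − 36.20 = 120.4 t

LOI loss = 36.20 t; glass = 120.4 t; yield = 76.89%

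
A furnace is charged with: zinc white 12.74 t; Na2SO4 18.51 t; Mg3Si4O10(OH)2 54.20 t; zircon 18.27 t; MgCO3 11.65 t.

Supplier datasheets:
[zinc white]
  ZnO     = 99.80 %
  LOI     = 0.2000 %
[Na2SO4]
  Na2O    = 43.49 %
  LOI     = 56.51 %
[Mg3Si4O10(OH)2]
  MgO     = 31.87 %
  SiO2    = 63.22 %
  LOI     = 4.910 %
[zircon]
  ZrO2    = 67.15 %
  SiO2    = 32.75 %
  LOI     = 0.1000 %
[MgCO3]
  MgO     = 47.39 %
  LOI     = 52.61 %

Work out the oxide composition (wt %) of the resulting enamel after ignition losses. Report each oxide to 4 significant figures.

Rounding to 4 significant digits applies to each in-between result as displayed; the working math keeps full float precision from start to finish; every reported value is rounded a single time. Derived quantities are computed from the batch weights for 96.08 t of glass at full precision (the totals, net glass mass, the five compositions, LOI, yield), exactly as shown in question or answer.
Oxide masses out of the charge:
  Na2O: 18.51·0.4349 = 8.050 t
  ZnO: 12.74·0.9980 = 12.71 t
  MgO: 54.20·0.3187 + 11.65·0.4739 = 22.79 t
  ZrO2: 18.27·0.6715 = 12.27 t
  SiO2: 54.20·0.6322 + 18.27·0.3275 = 40.25 t
LOI: 12.74·0.002000 + 18.51·0.5651 + 54.20·0.04910 + 18.27·0.001000 + 11.65·0.5261 = 19.29 t
Resulting glass, batch − LOI: 115.4 − 19.29 = 96.08 t (matching Σ of the oxides)
each oxide over glass, ×100, is wt %

Glass mass = 96.08 t (batch 115.4 − LOI 19.29).
Composition: Na2O 8.379%, ZnO 13.23%, MgO 23.73%, ZrO2 12.77%, SiO2 41.89%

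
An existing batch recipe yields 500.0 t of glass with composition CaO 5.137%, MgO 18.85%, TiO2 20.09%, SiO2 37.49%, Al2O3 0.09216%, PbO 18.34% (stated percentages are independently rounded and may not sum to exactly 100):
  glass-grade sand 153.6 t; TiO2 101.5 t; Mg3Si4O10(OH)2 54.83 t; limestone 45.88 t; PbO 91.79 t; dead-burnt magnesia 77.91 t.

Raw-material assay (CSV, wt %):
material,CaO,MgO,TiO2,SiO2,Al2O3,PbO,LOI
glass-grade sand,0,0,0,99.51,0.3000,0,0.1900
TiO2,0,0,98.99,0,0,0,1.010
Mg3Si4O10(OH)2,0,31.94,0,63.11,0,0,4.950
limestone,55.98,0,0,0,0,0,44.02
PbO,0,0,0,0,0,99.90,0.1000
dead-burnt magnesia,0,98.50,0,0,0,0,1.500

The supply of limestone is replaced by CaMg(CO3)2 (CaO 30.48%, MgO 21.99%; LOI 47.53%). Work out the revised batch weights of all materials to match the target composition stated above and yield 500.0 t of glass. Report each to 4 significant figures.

Revised batch per 500.0 t glass:
  glass-grade sand: 153.6 t
  TiO2: 101.5 t
  Mg3Si4O10(OH)2: 54.83 t
  CaMg(CO3)2: 84.27 t
  PbO: 91.79 t
  dead-burnt magnesia: 59.09 t
Total batch = 545.1 t; LOI loss = 45.06 t

Every computation keeps full precision through the solve; mid-chain values are printed rounded off to 4 significant digits on the page — every reported number receives exactly one rounding; the derived quantities, which include net glass mass, yield, six oxide percentages, totals, LOI, are re-derived in full float precision, as quoted within the question or the answer, from the weighed amounts at 500.0 t of glass.
Oxide mass targets, per 500.0 t glass:
  CaO: 5.137% × 500.0 = 25.68 t
  MgO: 18.85% × 500.0 = 94.25 t
  TiO2: 20.09% × 500.0 = 100.4 t
  SiO2: 37.49% × 500.0 = 187.4 t
  Al2O3: 0.09216% × 500.0 = 0.4608 t
  PbO: 18.34% × 500.0 = 91.70 t
Verifying the oxide balance on the weights just shown, under the basis named above (sum by sum, the targets are met inside rounding margins):
  CaO: 84.27·0.3048 = 25.69 t (target 25.68 t)
  MgO: 54.83·0.3194 + 84.27·0.2199 + 59.09·0.9850 = 94.25 t (target 94.25 t)
  TiO2: 101.5·0.9899 = 100.5 t (target 100.4 t)
  SiO2: 153.6·0.9951 + 54.83·0.6311 = 187.5 t (target 187.4 t)
  Al2O3: 153.6·0.003000 = 0.4608 t (target 0.4608 t)
  PbO: 91.79·0.9990 = 91.70 t (target 91.70 t)
Glass mass check: batch Σ − ignition loss = 500.0 t (targets for the oxides total 500.0 t; versus the stated basis of 500.0 t — a pure rounding effect).
Batch grand total — Σ batch = 545.1 t; loss to ignition Σ batch·LOI = 45.06 t; the yield ratio, glass ÷ batch: 91.73%.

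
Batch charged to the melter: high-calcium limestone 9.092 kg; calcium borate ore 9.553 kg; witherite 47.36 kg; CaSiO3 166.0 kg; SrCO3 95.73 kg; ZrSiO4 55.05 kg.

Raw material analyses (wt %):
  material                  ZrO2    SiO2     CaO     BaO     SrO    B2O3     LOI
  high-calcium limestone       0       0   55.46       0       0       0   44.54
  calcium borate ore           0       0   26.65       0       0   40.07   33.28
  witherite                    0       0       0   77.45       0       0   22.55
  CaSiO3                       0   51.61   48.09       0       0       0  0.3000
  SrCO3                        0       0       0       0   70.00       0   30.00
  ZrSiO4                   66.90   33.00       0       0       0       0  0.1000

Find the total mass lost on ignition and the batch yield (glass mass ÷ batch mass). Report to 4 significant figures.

The working math carries full float precision end to end. Intermediates are printed rounded off to 4 significant digits on the page — exactly one rounding is applied to each reported value. Derived quantities (the six compositions, yield, the totals, LOI, glass mass) are rebuilt at full float precision using the weight values on 335.6 kg of glass, as given in either problem or answer.
Each material's LOI contribution:
  high-calcium limestone: 9.092 × 0.4454 = 4.050 kg
  calcium borate ore: 9.553 × 0.3328 = 3.179 kg
  witherite: 47.36 × 0.2255 = 10.68 kg
  CaSiO3: 166.0 × 0.003000 = 0.4980 kg
  SrCO3: 95.73 × 0.3000 = 28.72 kg
  ZrSiO4: 55.05 × 0.001000 = 0.05505 kg
Total LOI = 47.18 kg
Glass = batch − LOI = 382.8 − 47.18 = 335.6 kg

LOI loss = 47.18 kg; glass = 335.6 kg; yield = 87.67%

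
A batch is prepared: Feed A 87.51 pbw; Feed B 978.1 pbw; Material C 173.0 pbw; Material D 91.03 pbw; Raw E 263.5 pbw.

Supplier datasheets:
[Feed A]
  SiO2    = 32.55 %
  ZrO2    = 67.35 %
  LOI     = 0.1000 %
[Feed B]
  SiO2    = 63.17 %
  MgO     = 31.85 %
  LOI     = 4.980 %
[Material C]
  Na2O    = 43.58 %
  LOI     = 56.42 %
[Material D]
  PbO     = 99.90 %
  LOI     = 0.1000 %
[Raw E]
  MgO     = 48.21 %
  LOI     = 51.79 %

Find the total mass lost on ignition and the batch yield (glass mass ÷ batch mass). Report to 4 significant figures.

LOI loss = 283.0 pbw; glass = 1310 pbw; yield = 82.24%

All arithmetic maintains exact precision at all times. Values along the way appear rounded off to 4 significant digits as written. Exactly one rounding goes into each reported figure. All derived quantities, including the totals, LOI, glass mass, the yield, five oxide percentages, are recomputed starting from the weights per 1310 pbw of glass at full precision, as set out in the question or the answer.
LOI of each material in turn:
  Feed A: 87.51 × 0.001000 = 0.08751 pbw
  Feed B: 978.1 × 0.04980 = 48.71 pbw
  Material C: 173.0 × 0.5642 = 97.61 pbw
  Material D: 91.03 × 0.001000 = 0.09103 pbw
  Raw E: 263.5 × 0.5179 = 136.5 pbw
Total LOI = 283.0 pbw
Glass = batch − LOI = 1593 − 283.0 = 1310 pbw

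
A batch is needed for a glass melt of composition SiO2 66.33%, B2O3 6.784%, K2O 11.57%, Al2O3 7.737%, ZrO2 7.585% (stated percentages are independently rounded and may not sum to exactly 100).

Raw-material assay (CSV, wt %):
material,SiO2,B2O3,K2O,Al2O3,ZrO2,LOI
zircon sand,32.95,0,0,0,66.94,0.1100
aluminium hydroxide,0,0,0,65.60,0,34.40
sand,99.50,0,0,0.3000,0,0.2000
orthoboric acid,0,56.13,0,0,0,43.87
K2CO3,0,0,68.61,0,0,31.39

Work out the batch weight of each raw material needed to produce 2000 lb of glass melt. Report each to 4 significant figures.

Batch per 2000 lb glass melt:
  zircon sand: 226.6 lb
  aluminium hydroxide: 230.1 lb
  sand: 1258 lb
  orthoboric acid: 241.7 lb
  K2CO3: 337.3 lb
Total batch = 2294 lb; LOI loss = 293.8 lb; yield = 87.19%

All arithmetic carries full float precision from start to finish. Mid-chain values appear rounded to four significant digits — every reported value is rounded a single time; derived quantities, including net glass mass, totals, the yield, five oxide percentages, ignition loss, are rebuilt using the weight values per 2000 lb of glass at full precision precisely as stated by the problem or the answer.
Target oxide masses per 2000 lb glass melt:
  SiO2: 66.33% × 2000 = 1327 lb
  B2O3: 6.784% × 2000 = 135.7 lb
  K2O: 11.57% × 2000 = 231.4 lb
  Al2O3: 7.737% × 2000 = 154.7 lb
  ZrO2: 7.585% × 2000 = 151.7 lb
Sums-versus-targets review using the reported weights, relative to the basis at hand (sum by sum, the targets are met inside rounding margins):
  SiO2: 226.6·0.3295 + 1258·0.9950 = 1326 lb (target 1327 lb)
  B2O3: 241.7·0.5613 = 135.7 lb (target 135.7 lb)
  K2O: 337.3·0.6861 = 231.4 lb (target 231.4 lb)
  Al2O3: 230.1·0.6560 + 1258·0.003000 = 154.7 lb (target 154.7 lb)
  ZrO2: 226.6·0.6694 = 151.7 lb (target 151.7 lb)
Glass-mass sanity pass: the batch minus its LOI: 2000 lb (oxide target masses add up to 2000 lb; the stated basis being 2000 lb — any gap is answer rounding).
Batch grand total — Σ batch = 2294 lb; LOI removed, Σ of batch·LOI: 293.8 lb; glass ÷ batch gives a yield of 87.19%.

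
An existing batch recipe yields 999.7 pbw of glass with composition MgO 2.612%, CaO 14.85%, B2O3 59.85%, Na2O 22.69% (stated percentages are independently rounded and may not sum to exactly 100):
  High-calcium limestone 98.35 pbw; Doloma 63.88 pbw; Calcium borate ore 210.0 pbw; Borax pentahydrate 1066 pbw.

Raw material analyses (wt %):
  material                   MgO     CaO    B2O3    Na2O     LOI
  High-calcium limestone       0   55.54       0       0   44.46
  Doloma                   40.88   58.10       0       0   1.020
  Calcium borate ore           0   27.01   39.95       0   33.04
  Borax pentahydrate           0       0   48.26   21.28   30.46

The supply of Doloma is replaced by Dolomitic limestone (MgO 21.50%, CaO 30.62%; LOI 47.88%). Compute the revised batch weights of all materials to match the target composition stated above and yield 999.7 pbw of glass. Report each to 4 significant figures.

Revised batch per 999.7 pbw glass:
  High-calcium limestone: 98.21 pbw
  Dolomitic limestone: 121.5 pbw
  Calcium borate ore: 210.0 pbw
  Borax pentahydrate: 1066 pbw
Total batch = 1496 pbw; LOI loss = 495.9 pbw

The whole derivation maintains full float precision in every operation; working values are printed, rounded to 4 significant figures, across the worked steps — each reported number is rounded exactly once — the derived quantities (the totals, four oxide percentages, net glass mass, yield, ignition loss) are carried at full precision using the weight values at 999.7 pbw of glass as quoted within the problem or answer text.
Oxide mass targets, per 999.7 pbw glass:
  MgO: 2.612% × 999.7 = 26.11 pbw
  CaO: 14.85% × 999.7 = 148.5 pbw
  B2O3: 59.85% × 999.7 = 598.3 pbw
  Na2O: 22.69% × 999.7 = 226.8 pbw
Checking each oxide sum using the reported weights, versus the basis set out (oxide sums agree with the targets within answer rounding):
  MgO: 121.5·0.2150 = 26.12 pbw (target 26.11 pbw)
  CaO: 98.21·0.5554 + 121.5·0.3062 + 210.0·0.2701 = 148.5 pbw (target 148.5 pbw)
  B2O3: 210.0·0.3995 + 1066·0.4826 = 598.3 pbw (target 598.3 pbw)
  Na2O: 1066·0.2128 = 226.8 pbw (target 226.8 pbw)
Glass-mass closure: net batch after ignition = 999.8 pbw (summing oxide targets gives 999.7 pbw; versus the stated basis of 999.7 pbw — rounding explains the deltas).
Adding the batch up: Σ batch = 1496 pbw; ignition loss, Σ(batch × LOI) = 495.9 pbw; yield = glass ÷ total batch = 66.84%.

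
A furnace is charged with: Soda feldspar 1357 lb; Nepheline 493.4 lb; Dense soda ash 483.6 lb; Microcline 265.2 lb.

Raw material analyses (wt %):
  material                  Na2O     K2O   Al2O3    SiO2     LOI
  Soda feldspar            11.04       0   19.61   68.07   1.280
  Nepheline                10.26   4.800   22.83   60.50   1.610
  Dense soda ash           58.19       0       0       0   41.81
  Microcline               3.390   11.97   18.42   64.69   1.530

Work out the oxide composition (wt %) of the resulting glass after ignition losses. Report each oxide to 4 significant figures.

In-progress results are printed with 4-significant-figure rounding as written — each numeric step maintains full float precision throughout. A single rounding yields each reported value. All derived quantities, which include net glass mass, the yield, the four compositions, the totals, LOI, are computed at exact precision, as written in either problem or answer, using the weight values at 2368 lb of glass.
What the batch supplies per oxide:
  Na2O: 1357·0.1104 + 493.4·0.1026 + 483.6·0.5819 + 265.2·0.03390 = 490.8 lb
  K2O: 493.4·0.04800 + 265.2·0.1197 = 55.43 lb
  Al2O3: 1357·0.1961 + 493.4·0.2283 + 265.2·0.1842 = 427.6 lb
  SiO2: 1357·0.6807 + 493.4·0.6050 + 265.2·0.6469 = 1394 lb
LOI: 1357·0.01280 + 493.4·0.01610 + 483.6·0.4181 + 265.2·0.01530 = 231.6 lb
Glass = total batch minus LOI = 2599 − 231.6 = 2368 lb (= the summed oxide contributions)
each wt % is 100 × oxide ÷ glass

Glass mass = 2368 lb (batch 2599 − LOI 231.6).
Composition: Na2O 20.73%, K2O 2.341%, Al2O3 18.06%, SiO2 58.87%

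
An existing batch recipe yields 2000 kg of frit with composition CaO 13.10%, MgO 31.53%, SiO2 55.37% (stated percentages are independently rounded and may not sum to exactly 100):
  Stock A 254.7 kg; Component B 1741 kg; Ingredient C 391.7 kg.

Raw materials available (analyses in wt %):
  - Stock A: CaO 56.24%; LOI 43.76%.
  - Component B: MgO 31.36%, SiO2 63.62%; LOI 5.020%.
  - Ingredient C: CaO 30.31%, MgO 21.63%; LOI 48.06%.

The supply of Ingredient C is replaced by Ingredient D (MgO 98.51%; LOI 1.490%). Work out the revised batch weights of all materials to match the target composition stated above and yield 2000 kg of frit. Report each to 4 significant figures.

Revised batch per 2000 kg frit:
  Stock A: 465.9 kg
  Component B: 1741 kg
  Ingredient D: 86.01 kg
Total batch = 2293 kg; LOI loss = 292.6 kg

Mid-chain values are shown, with 4-significant-digit rounding, at each printed step. The working math maintains full precision at all times; a single rounding yields each reported result. The derived quantities (the totals, LOI, glass mass, three oxide percentages, the yield) are rebuilt in exact precision using the weight values at 2000 kg of glass as they appear in problem or answer.
Per-oxide target masses for 2000 kg frit:
  CaO: 13.10% × 2000 = 262.0 kg
  MgO: 31.53% × 2000 = 630.6 kg
  SiO2: 55.37% × 2000 = 1107 kg
A balance pass over the oxides, per the reported batch figures, at the basis given (target by target, the sums agree exact up to rounding of places):
  CaO: 465.9·0.5624 = 262.0 kg (target 262.0 kg)
  MgO: 1741·0.3136 + 86.01·0.9851 = 630.7 kg (target 630.6 kg)
  SiO2: 1741·0.6362 = 1108 kg (target 1107 kg)
Glass-mass sanity pass: batch Σ − ignition loss = 2000 kg (summing oxide targets gives 2000 kg; stated basis 2000 kg — rounding explains the deltas).
Adding the batch up: Σ batch = 2293 kg; ignition loss, Σ(batch × LOI) = 292.6 kg; yield = glass ÷ total batch = 87.24%.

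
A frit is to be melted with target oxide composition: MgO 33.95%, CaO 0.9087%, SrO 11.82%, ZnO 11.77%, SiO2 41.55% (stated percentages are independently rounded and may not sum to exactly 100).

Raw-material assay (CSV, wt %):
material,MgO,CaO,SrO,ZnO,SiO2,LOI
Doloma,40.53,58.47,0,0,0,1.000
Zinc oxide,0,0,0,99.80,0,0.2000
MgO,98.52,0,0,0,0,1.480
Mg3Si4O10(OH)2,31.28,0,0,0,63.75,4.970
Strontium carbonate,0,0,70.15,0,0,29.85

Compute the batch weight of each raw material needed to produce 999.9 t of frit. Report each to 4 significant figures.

Each numeric step keeps full precision from first step to last — mid-chain values appear rounded off to 4 significant figures alongside each step; every reported figure undergoes a single rounding; all derived quantities are recomputed at full precision (five oxide percentages, the totals, LOI, glass mass, the yield) starting from the weights on 999.9 t of glass, exactly as shown in either problem or answer.
Per-oxide target masses for 999.9 t frit:
  MgO: 33.95% × 999.9 = 339.5 t
  CaO: 0.9087% × 999.9 = 9.086 t
  SrO: 11.82% × 999.9 = 118.2 t
  ZnO: 11.77% × 999.9 = 117.7 t
  SiO2: 41.55% × 999.9 = 415.5 t
Checking each oxide sum per the reported batch figures, on the stated basis (sum by sum, the targets are met modulo rounding of the values):
  MgO: 15.54·0.4053 + 131.3·0.9852 + 651.7·0.3128 = 339.5 t (target 339.5 t)
  CaO: 15.54·0.5847 = 9.086 t (target 9.086 t)
  SrO: 168.5·0.7015 = 118.2 t (target 118.2 t)
  ZnO: 117.9·0.9980 = 117.7 t (target 117.7 t)
  SiO2: 651.7·0.6375 = 415.5 t (target 415.5 t)
Mass balance on the glass: total batch − LOI = 999.9 t (per-oxide target masses sum to 999.9 t; basis as stated: 999.9 t — a pure rounding effect).
Summing the batch: Σ batch = 1085 t; LOI removed, Σ of batch·LOI: 85.02 t; glass ÷ batch gives a yield of 92.16%.

Batch per 999.9 t frit:
  Doloma: 15.54 t
  Zinc oxide: 117.9 t
  MgO: 131.3 t
  Mg3Si4O10(OH)2: 651.7 t
  Strontium carbonate: 168.5 t
Total batch = 1085 t; LOI loss = 85.02 t; yield = 92.16%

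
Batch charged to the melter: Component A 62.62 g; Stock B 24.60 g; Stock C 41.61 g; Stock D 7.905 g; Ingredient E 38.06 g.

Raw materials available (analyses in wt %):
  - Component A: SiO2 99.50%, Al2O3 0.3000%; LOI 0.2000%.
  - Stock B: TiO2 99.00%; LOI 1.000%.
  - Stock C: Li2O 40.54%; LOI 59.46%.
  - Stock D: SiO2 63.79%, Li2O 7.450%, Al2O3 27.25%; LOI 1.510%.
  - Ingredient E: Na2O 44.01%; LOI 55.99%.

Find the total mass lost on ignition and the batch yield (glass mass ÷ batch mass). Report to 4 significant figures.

LOI loss = 46.54 g; glass = 128.3 g; yield = 73.37%

The intermediate values are printed, with 4-significant-figure rounding, across the worked steps — exact precision is held at all times; a single rounding yields each reported number — derived quantities, which include glass mass, the yield, the totals, ignition loss, five oxide percentages, are re-derived in full float precision, as set out in the problem or the answer, starting from the weights per 128.3 g of glass.
Material-by-material LOI:
  Component A: 62.62 × 0.002000 = 0.1252 g
  Stock B: 24.60 × 0.01000 = 0.2460 g
  Stock C: 41.61 × 0.5946 = 24.74 g
  Stock D: 7.905 × 0.01510 = 0.1194 g
  Ingredient E: 38.06 × 0.5599 = 21.31 g
Total LOI = 46.54 g
Glass = batch − LOI = 174.8 − 46.54 = 128.3 g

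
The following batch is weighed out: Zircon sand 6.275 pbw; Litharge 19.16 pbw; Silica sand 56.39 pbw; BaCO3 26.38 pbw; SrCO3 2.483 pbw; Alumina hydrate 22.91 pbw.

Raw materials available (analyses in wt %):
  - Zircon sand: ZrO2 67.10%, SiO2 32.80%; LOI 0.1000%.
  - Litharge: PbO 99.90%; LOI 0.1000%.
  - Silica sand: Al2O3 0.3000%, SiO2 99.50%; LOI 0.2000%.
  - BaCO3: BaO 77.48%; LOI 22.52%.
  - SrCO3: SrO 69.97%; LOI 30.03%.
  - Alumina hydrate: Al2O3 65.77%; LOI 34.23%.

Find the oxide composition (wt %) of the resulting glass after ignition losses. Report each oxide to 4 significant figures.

Glass mass = 118.9 pbw (batch 133.6 − LOI 14.67).
Composition: PbO 16.09%, Al2O3 12.81%, ZrO2 3.540%, BaO 17.19%, SrO 1.461%, SiO2 48.91%

Intermediates are shown, with 4-significant-figure rounding, as written; the working math maintains exact precision in all steps. Every reported result includes exactly one rounding; derived quantities, which include glass mass, the six compositions, yield, the totals, LOI, are rebuilt in full precision, precisely as stated by either problem or answer, from the batch weights on 118.9 pbw of glass.
Oxide-by-oxide delivered mass:
  PbO: 19.16·0.9990 = 19.14 pbw
  Al2O3: 56.39·0.003000 + 22.91·0.6577 = 15.24 pbw
  ZrO2: 6.275·0.6710 = 4.211 pbw
  BaO: 26.38·0.7748 = 20.44 pbw
  SrO: 2.483·0.6997 = 1.737 pbw
  SiO2: 6.275·0.3280 + 56.39·0.9950 = 58.17 pbw
LOI: 6.275·0.001000 + 19.16·0.001000 + 56.39·0.002000 + 26.38·0.2252 + 2.483·0.3003 + 22.91·0.3423 = 14.67 pbw
Glass = total batch minus LOI = 133.6 − 14.67 = 118.9 pbw (= the summed oxide contributions)
each oxide over glass, ×100, is wt %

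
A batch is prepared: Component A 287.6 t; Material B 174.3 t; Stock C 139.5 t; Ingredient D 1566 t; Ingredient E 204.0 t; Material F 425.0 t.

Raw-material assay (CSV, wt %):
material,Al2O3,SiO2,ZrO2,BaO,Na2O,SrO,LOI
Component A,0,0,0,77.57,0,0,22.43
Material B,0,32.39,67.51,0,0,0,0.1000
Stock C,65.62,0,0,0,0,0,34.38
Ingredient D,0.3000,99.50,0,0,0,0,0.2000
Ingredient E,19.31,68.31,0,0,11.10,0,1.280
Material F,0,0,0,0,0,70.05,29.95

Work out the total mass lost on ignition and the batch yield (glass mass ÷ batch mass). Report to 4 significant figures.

LOI loss = 245.7 t; glass = 2551 t; yield = 91.21%

Rounding to four significant digits applies to every mid-chain value as shown. Exact precision is carried through every step; each reported result is rounded once only — all derived quantities, which include glass mass, the six compositions, totals, LOI, yield, are carried at full float precision, as written in the problem or answer text, from the batch weights for 2551 t of glass.
Loss on ignition, line by line:
  Component A: 287.6 × 0.2243 = 64.51 t
  Material B: 174.3 × 0.001000 = 0.1743 t
  Stock C: 139.5 × 0.3438 = 47.96 t
  Ingredient D: 1566 × 0.002000 = 3.132 t
  Ingredient E: 204.0 × 0.01280 = 2.611 t
  Material F: 425.0 × 0.2995 = 127.3 t
Total LOI = 245.7 t
Glass = batch − LOI = 2796 − 245.7 = 2551 t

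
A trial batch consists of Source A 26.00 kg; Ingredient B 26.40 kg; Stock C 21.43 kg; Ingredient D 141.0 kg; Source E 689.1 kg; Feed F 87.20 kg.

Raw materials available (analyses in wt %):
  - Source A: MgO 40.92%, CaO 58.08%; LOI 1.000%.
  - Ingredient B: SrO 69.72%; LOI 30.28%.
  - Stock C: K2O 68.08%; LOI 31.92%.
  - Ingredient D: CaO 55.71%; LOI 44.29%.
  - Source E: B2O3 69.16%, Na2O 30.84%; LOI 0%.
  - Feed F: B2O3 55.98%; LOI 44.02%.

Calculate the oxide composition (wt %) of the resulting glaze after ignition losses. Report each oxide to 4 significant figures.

Glass mass = 875.2 kg (batch 991.1 − LOI 115.9).
Composition: B2O3 60.03%, MgO 1.216%, SrO 2.103%, Na2O 24.28%, K2O 1.667%, CaO 10.70%

Mid-chain values are rounded to 4 significant digits when displayed — full float precision is held at all times; exactly one rounding is applied to every reported result. Derived quantities (glass mass, yield, ignition loss, the six compositions, the totals) are rebuilt in exact precision from the batch weights for 875.2 kg of glass, as set out in the question or the answer.
Mass of each oxide from the mix:
  B2O3: 689.1·0.6916 + 87.20·0.5598 = 525.4 kg
  MgO: 26.00·0.4092 = 10.64 kg
  SrO: 26.40·0.6972 = 18.41 kg
  Na2O: 689.1·0.3084 = 212.5 kg
  K2O: 21.43·0.6808 = 14.59 kg
  CaO: 26.00·0.5808 + 141.0·0.5571 = 93.65 kg
LOI: 26.00·0.01000 + 26.40·0.3028 + 21.43·0.3192 + 141.0·0.4429 + 87.20·0.4402 = 115.9 kg
Glass = total batch minus LOI = 991.1 − 115.9 = 875.2 kg (consistent with Σ oxide mass)
wt %: oxide over glass, times 100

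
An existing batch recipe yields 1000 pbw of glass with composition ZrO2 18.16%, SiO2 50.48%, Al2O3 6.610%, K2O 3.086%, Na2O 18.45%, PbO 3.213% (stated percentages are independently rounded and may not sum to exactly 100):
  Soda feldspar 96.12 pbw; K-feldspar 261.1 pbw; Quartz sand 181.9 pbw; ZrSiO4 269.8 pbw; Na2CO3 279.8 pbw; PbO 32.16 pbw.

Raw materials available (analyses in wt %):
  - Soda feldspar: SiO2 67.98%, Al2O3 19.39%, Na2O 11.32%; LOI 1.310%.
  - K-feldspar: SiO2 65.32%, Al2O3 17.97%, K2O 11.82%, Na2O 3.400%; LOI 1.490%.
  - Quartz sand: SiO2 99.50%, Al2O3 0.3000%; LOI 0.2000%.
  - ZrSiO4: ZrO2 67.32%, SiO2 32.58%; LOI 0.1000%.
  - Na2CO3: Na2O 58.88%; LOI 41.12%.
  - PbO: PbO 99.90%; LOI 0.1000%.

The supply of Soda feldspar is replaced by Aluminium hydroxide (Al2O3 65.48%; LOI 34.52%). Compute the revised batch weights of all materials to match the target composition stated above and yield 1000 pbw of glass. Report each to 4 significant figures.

Working values appear rounded to four significant figures in the printout; the working math keeps full precision at all times. A single rounding completes every reported figure — derived quantities, which include the yield, the totals, net glass mass, the six compositions, LOI, are recomputed at full float precision, as given in the problem or the answer, from the weighed amounts for 1000 pbw of glass.
Oxide-by-oxide targets in 1000 pbw glass:
  ZrO2: 18.16% × 1000 = 181.6 pbw
  SiO2: 50.48% × 1000 = 504.8 pbw
  Al2O3: 6.610% × 1000 = 66.10 pbw
  K2O: 3.086% × 1000 = 30.86 pbw
  Na2O: 18.45% × 1000 = 184.5 pbw
  PbO: 3.213% × 1000 = 32.13 pbw
Balance tally, oxide-wise, given the weights on record, on the stated basis (target by target, the sums agree within answer rounding):
  ZrO2: 269.8·0.6732 = 181.6 pbw (target 181.6 pbw)
  SiO2: 261.1·0.6532 + 247.6·0.9950 + 269.8·0.3258 = 504.8 pbw (target 504.8 pbw)
  Al2O3: 28.16·0.6548 + 261.1·0.1797 + 247.6·0.003000 = 66.10 pbw (target 66.10 pbw)
  K2O: 261.1·0.1182 = 30.86 pbw (target 30.86 pbw)
  Na2O: 261.1·0.03400 + 298.3·0.5888 = 184.5 pbw (target 184.5 pbw)
  PbO: 32.16·0.9990 = 32.13 pbw (target 32.13 pbw)
Glass-mass closure: the batch minus its LOI: 1000 pbw (the targets, summed, come to 1000 pbw; against the stated basis, 1000 pbw — any gap is answer rounding).
Adding the batch up: Σ batch = 1137 pbw; ignition loss, Σ(batch × LOI) = 137.1 pbw; the yield ratio, glass ÷ batch: 87.95%.

Revised batch per 1000 pbw glass:
  Aluminium hydroxide: 28.16 pbw
  K-feldspar: 261.1 pbw
  Quartz sand: 247.6 pbw
  ZrSiO4: 269.8 pbw
  Na2CO3: 298.3 pbw
  PbO: 32.16 pbw
Total batch = 1137 pbw; LOI loss = 137.1 pbw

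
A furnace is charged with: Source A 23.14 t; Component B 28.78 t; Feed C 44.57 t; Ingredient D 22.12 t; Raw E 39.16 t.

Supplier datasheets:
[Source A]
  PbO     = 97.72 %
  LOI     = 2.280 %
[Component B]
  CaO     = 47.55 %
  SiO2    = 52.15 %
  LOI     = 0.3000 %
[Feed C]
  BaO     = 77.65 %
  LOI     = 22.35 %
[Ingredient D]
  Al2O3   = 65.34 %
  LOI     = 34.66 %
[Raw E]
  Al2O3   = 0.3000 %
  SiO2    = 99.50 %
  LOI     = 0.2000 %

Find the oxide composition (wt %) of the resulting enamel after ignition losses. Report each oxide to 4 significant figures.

Each numeric step carries exact precision at each step — values along the way are shown rounded off to 4 significant figures as written — each reported value is rounded once only; all derived quantities, including the yield, glass mass, LOI, five oxide percentages, totals, are recomputed using the weight values per 139.4 t of glass at full float precision exactly as printed in the problem or answer text.
Per-oxide mass from batch:
  Al2O3: 22.12·0.6534 + 39.16·0.003000 = 14.57 t
  BaO: 44.57·0.7765 = 34.61 t
  CaO: 28.78·0.4755 = 13.68 t
  PbO: 23.14·0.9772 = 22.61 t
  SiO2: 28.78·0.5215 + 39.16·0.9950 = 53.97 t
LOI: 23.14·0.02280 + 28.78·0.003000 + 44.57·0.2235 + 22.12·0.3466 + 39.16·0.002000 = 18.32 t
batch − LOI leaves glass = 157.8 − 18.32 = 139.4 t (equal to the oxide-mass sum)
each wt % is 100 × oxide ÷ glass

Glass mass = 139.4 t (batch 157.8 − LOI 18.32).
Composition: Al2O3 10.45%, BaO 24.82%, CaO 9.814%, PbO 16.22%, SiO2 38.70%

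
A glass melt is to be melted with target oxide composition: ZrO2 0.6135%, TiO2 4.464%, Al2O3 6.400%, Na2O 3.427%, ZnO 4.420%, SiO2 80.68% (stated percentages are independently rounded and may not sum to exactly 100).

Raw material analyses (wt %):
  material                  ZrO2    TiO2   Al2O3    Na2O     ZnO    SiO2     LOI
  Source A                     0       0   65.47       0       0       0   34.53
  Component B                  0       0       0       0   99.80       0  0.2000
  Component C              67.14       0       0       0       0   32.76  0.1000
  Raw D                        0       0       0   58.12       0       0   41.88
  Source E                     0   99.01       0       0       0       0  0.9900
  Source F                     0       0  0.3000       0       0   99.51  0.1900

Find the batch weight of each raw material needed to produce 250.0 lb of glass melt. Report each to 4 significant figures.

Batch per 250.0 lb glass melt:
  Source A: 23.51 lb
  Component B: 11.07 lb
  Component C: 2.284 lb
  Raw D: 14.74 lb
  Source E: 11.27 lb
  Source F: 201.9 lb
Total batch = 264.8 lb; LOI loss = 14.81 lb; yield = 94.41%

Values along the way are printed (rounded to four significant figures) as written; the working math keeps exact precision from first step to last. Every reported figure carries a single rounding; the derived quantities (net glass mass, yield, ignition loss, the six compositions, totals) are rebuilt from the batch weights per 250.0 lb of glass in exact precision as written in problem or answer.
Target masses of each oxide per 250.0 lb glass melt:
  ZrO2: 0.6135% × 250.0 = 1.534 lb
  TiO2: 4.464% × 250.0 = 11.16 lb
  Al2O3: 6.400% × 250.0 = 16.00 lb
  Na2O: 3.427% × 250.0 = 8.568 lb
  ZnO: 4.420% × 250.0 = 11.05 lb
  SiO2: 80.68% × 250.0 = 201.7 lb
Balance tally, oxide-wise, per the reported batch figures, per the basis as stated (delivered sums recover each target modulo rounding of the values):
  ZrO2: 2.284·0.6714 = 1.533 lb (target 1.534 lb)
  TiO2: 11.27·0.9901 = 11.16 lb (target 11.16 lb)
  Al2O3: 23.51·0.6547 + 201.9·0.003000 = 16.00 lb (target 16.00 lb)
  Na2O: 14.74·0.5812 = 8.567 lb (target 8.568 lb)
  ZnO: 11.07·0.9980 = 11.05 lb (target 11.05 lb)
  SiO2: 2.284·0.3276 + 201.9·0.9951 = 201.7 lb (target 201.7 lb)
Auditing the glass mass value: batch total minus LOI = 250.0 lb (oxide target masses add up to 250.0 lb; stated basis 250.0 lb — deltas are rounding alone).
Batch total: Σ batch = 264.8 lb; LOI removed, Σ of batch·LOI: 14.81 lb; yield = glass ÷ total batch = 94.41%.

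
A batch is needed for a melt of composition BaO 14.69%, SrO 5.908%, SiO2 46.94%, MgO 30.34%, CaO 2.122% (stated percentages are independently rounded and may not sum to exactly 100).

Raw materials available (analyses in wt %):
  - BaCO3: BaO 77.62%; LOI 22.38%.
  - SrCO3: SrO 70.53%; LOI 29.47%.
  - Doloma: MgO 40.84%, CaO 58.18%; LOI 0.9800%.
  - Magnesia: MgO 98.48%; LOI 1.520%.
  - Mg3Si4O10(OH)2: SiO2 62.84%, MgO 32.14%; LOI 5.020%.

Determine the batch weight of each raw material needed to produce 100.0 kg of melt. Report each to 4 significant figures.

Mid-chain values are printed, with 4-significant-digit rounding, on the page — the working math maintains full float precision at every stage; every reported figure undergoes a single rounding. Derived quantities are re-derived at exact precision (the yield, five oxide percentages, LOI, net glass mass, the totals) starting from the weights on 100.0 kg of glass, as given in problem or answer.
Per-oxide target masses for 100.0 kg melt:
  BaO: 14.69% × 100.0 = 14.69 kg
  SrO: 5.908% × 100.0 = 5.908 kg
  SiO2: 46.94% × 100.0 = 46.94 kg
  MgO: 30.34% × 100.0 = 30.34 kg
  CaO: 2.122% × 100.0 = 2.122 kg
Balance tally, oxide-wise, given the weights on record, relative to the basis at hand (sum by sum, the targets are met within answer rounding):
  BaO: 18.93·0.7762 = 14.69 kg (target 14.69 kg)
  SrO: 8.377·0.7053 = 5.908 kg (target 5.908 kg)
  SiO2: 74.70·0.6284 = 46.94 kg (target 46.94 kg)
  MgO: 3.647·0.4084 + 4.917·0.9848 + 74.70·0.3214 = 30.34 kg (target 30.34 kg)
  CaO: 3.647·0.5818 = 2.122 kg (target 2.122 kg)
Glass-mass sanity pass: total batch − LOI = 100.0 kg (the targets, summed, come to 100.0 kg; with the basis standing at 100.0 kg — a pure rounding effect).
Adding the batch up: Σ batch = 110.6 kg; the LOI term Σ batch·LOI equals 10.57 kg; the yield ratio, glass ÷ batch: 90.44%.

Batch per 100.0 kg melt:
  BaCO3: 18.93 kg
  SrCO3: 8.377 kg
  Doloma: 3.647 kg
  Magnesia: 4.917 kg
  Mg3Si4O10(OH)2: 74.70 kg
Total batch = 110.6 kg; LOI loss = 10.57 kg; yield = 90.44%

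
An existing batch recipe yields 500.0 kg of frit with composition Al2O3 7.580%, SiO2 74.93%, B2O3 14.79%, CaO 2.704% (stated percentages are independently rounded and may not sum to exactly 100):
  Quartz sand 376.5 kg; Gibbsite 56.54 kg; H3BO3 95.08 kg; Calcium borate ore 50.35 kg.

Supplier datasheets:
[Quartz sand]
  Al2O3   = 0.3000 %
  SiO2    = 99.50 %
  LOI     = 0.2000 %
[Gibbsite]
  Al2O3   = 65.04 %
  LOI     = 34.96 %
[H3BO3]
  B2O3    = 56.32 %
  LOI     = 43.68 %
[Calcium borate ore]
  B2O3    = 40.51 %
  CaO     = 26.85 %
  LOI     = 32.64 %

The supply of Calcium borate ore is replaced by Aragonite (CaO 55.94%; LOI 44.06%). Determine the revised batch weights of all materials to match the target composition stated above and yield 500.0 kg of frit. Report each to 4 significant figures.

Revised batch per 500.0 kg frit:
  Quartz sand: 376.5 kg
  Gibbsite: 56.54 kg
  H3BO3: 131.3 kg
  Aragonite: 24.17 kg
Total batch = 588.5 kg; LOI loss = 88.52 kg

The intermediate values are displayed rounded to four significant figures across the worked steps. The whole derivation keeps full precision through every step; exactly one rounding is applied to every reported result. Derived quantities (four oxide percentages, the yield, LOI, glass mass, totals) are computed in exact precision from the batch weights on 500.0 kg of glass as written in question or answer.
Target masses of each oxide per 500.0 kg frit:
  Al2O3: 7.580% × 500.0 = 37.90 kg
  SiO2: 74.93% × 500.0 = 374.6 kg
  B2O3: 14.79% × 500.0 = 73.95 kg
  CaO: 2.704% × 500.0 = 13.52 kg
Balance tally, oxide-wise, given the weights on record, under the basis named above (sums match the target masses given rounding of the digits):
  Al2O3: 376.5·0.003000 + 56.54·0.6504 = 37.90 kg (target 37.90 kg)
  SiO2: 376.5·0.9950 = 374.6 kg (target 374.6 kg)
  B2O3: 131.3·0.5632 = 73.95 kg (target 73.95 kg)
  CaO: 24.17·0.5594 = 13.52 kg (target 13.52 kg)
Glass mass check: batch Σ − ignition loss = 500.0 kg (targets for the oxides total 500.0 kg; the stated basis being 500.0 kg — rounding explains the deltas).
Batch grand total — Σ batch = 588.5 kg; ignition loss, Σ(batch × LOI) = 88.52 kg; as yield: glass ÷ batch → 84.96%.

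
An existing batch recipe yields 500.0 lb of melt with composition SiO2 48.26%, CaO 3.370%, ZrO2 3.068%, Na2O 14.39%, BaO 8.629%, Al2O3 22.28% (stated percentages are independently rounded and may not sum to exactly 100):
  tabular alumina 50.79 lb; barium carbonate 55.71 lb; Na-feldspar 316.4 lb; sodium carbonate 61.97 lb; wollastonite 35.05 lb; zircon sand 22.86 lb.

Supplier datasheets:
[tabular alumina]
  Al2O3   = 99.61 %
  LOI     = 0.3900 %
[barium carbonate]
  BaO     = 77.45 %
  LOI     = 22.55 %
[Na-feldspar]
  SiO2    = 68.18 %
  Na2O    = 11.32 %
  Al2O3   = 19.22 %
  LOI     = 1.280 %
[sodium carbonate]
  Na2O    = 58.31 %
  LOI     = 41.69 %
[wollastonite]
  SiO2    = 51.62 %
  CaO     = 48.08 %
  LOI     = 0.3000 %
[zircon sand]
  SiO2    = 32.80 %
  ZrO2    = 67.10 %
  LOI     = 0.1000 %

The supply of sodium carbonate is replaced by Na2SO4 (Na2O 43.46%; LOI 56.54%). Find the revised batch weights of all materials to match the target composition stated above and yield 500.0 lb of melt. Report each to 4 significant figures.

Intermediates are shown (rounded to four significant figures) between the steps. The whole derivation holds exact precision all the way through; each reported result sees exactly one rounding. The derived quantities are recomputed in full precision (totals, net glass mass, yield, LOI, the six compositions) from the weighed amounts at 500.0 lb of glass as given in the problem or the answer.
Oxide mass targets, per 500.0 lb melt:
  SiO2: 48.26% × 500.0 = 241.3 lb
  CaO: 3.370% × 500.0 = 16.85 lb
  ZrO2: 3.068% × 500.0 = 15.34 lb
  Na2O: 14.39% × 500.0 = 71.95 lb
  BaO: 8.629% × 500.0 = 43.14 lb
  Al2O3: 22.28% × 500.0 = 111.4 lb
A balance pass over the oxides, applying the batch weights above, versus the basis set out (oxide sums agree with the targets modulo rounding of the values):
  SiO2: 316.4·0.6818 + 35.05·0.5162 + 22.86·0.3280 = 241.3 lb (target 241.3 lb)
  CaO: 35.05·0.4808 = 16.85 lb (target 16.85 lb)
  ZrO2: 22.86·0.6710 = 15.34 lb (target 15.34 lb)
  Na2O: 316.4·0.1132 + 83.15·0.4346 = 71.95 lb (target 71.95 lb)
  BaO: 55.71·0.7745 = 43.15 lb (target 43.14 lb)
  Al2O3: 50.79·0.9961 + 316.4·0.1922 = 111.4 lb (target 111.4 lb)
Mass balance on the glass: total batch − LOI = 500.0 lb (summing oxide targets gives 500.0 lb; basis as stated: 500.0 lb — rounding explains the deltas).
Adding the batch up: Σ batch = 564.0 lb; ignition loss, Σ(batch × LOI) = 63.95 lb; glass ÷ batch gives a yield of 88.66%.

Revised batch per 500.0 lb melt:
  tabular alumina: 50.79 lb
  barium carbonate: 55.71 lb
  Na-feldspar: 316.4 lb
  Na2SO4: 83.15 lb
  wollastonite: 35.05 lb
  zircon sand: 22.86 lb
Total batch = 564.0 lb; LOI loss = 63.95 lb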